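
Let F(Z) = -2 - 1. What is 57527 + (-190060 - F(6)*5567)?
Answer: -115832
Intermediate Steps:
F(Z) = -3
57527 + (-190060 - F(6)*5567) = 57527 + (-190060 - (-3)*5567) = 57527 + (-190060 - 1*(-16701)) = 57527 + (-190060 + 16701) = 57527 - 173359 = -115832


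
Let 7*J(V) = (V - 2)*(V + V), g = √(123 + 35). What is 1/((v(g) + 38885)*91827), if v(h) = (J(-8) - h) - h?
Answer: 635495/2270490375679713 + 98*√158/6811471127039139 ≈ 2.8007e-10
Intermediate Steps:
g = √158 ≈ 12.570
J(V) = 2*V*(-2 + V)/7 (J(V) = ((V - 2)*(V + V))/7 = ((-2 + V)*(2*V))/7 = (2*V*(-2 + V))/7 = 2*V*(-2 + V)/7)
v(h) = 160/7 - 2*h (v(h) = ((2/7)*(-8)*(-2 - 8) - h) - h = ((2/7)*(-8)*(-10) - h) - h = (160/7 - h) - h = 160/7 - 2*h)
1/((v(g) + 38885)*91827) = 1/(((160/7 - 2*√158) + 38885)*91827) = (1/91827)/(272355/7 - 2*√158) = 1/(91827*(272355/7 - 2*√158))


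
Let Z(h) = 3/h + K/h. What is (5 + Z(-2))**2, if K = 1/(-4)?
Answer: 841/64 ≈ 13.141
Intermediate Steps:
K = -1/4 ≈ -0.25000
Z(h) = 11/(4*h) (Z(h) = 3/h - 1/(4*h) = 11/(4*h))
(5 + Z(-2))**2 = (5 + (11/4)/(-2))**2 = (5 + (11/4)*(-1/2))**2 = (5 - 11/8)**2 = (29/8)**2 = 841/64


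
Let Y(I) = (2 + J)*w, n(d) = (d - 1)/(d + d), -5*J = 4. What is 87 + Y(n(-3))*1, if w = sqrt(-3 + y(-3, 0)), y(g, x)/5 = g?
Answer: 87 + 18*I*sqrt(2)/5 ≈ 87.0 + 5.0912*I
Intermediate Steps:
y(g, x) = 5*g
J = -4/5 (J = -1/5*4 = -4/5 ≈ -0.80000)
n(d) = (-1 + d)/(2*d) (n(d) = (-1 + d)/((2*d)) = (-1 + d)*(1/(2*d)) = (-1 + d)/(2*d))
w = 3*I*sqrt(2) (w = sqrt(-3 + 5*(-3)) = sqrt(-3 - 15) = sqrt(-18) = 3*I*sqrt(2) ≈ 4.2426*I)
Y(I) = 18*I*sqrt(2)/5 (Y(I) = (2 - 4/5)*(3*I*sqrt(2)) = 6*(3*I*sqrt(2))/5 = 18*I*sqrt(2)/5)
87 + Y(n(-3))*1 = 87 + (18*I*sqrt(2)/5)*1 = 87 + 18*I*sqrt(2)/5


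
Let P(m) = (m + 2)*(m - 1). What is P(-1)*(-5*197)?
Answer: 1970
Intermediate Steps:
P(m) = (-1 + m)*(2 + m) (P(m) = (2 + m)*(-1 + m) = (-1 + m)*(2 + m))
P(-1)*(-5*197) = (-2 - 1 + (-1)**2)*(-5*197) = (-2 - 1 + 1)*(-985) = -2*(-985) = 1970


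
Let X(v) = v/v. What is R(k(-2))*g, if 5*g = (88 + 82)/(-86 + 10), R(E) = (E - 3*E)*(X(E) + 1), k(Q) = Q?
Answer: -68/19 ≈ -3.5789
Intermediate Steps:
X(v) = 1
R(E) = -4*E (R(E) = (E - 3*E)*(1 + 1) = -2*E*2 = -4*E)
g = -17/38 (g = ((88 + 82)/(-86 + 10))/5 = (170/(-76))/5 = (170*(-1/76))/5 = (⅕)*(-85/38) = -17/38 ≈ -0.44737)
R(k(-2))*g = -4*(-2)*(-17/38) = 8*(-17/38) = -68/19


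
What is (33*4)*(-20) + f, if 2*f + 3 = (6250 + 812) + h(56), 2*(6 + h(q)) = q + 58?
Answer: 915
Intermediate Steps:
h(q) = 23 + q/2 (h(q) = -6 + (q + 58)/2 = -6 + (58 + q)/2 = -6 + (29 + q/2) = 23 + q/2)
f = 3555 (f = -3/2 + ((6250 + 812) + (23 + (½)*56))/2 = -3/2 + (7062 + (23 + 28))/2 = -3/2 + (7062 + 51)/2 = -3/2 + (½)*7113 = -3/2 + 7113/2 = 3555)
(33*4)*(-20) + f = (33*4)*(-20) + 3555 = 132*(-20) + 3555 = -2640 + 3555 = 915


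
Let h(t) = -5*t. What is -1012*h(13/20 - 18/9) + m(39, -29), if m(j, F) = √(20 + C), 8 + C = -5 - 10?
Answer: -6831 + I*√3 ≈ -6831.0 + 1.732*I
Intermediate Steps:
C = -23 (C = -8 + (-5 - 10) = -8 - 15 = -23)
m(j, F) = I*√3 (m(j, F) = √(20 - 23) = √(-3) = I*√3)
h(t) = -5*t
-1012*h(13/20 - 18/9) + m(39, -29) = -(-5060)*(13/20 - 18/9) + I*√3 = -(-5060)*(13*(1/20) - 18*⅑) + I*√3 = -(-5060)*(13/20 - 2) + I*√3 = -(-5060)*(-27)/20 + I*√3 = -1012*27/4 + I*√3 = -6831 + I*√3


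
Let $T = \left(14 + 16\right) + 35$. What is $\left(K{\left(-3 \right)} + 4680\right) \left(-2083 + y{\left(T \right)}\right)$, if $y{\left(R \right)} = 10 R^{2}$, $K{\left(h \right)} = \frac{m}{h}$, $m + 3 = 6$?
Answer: $187941393$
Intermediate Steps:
$m = 3$ ($m = -3 + 6 = 3$)
$K{\left(h \right)} = \frac{3}{h}$
$T = 65$ ($T = 30 + 35 = 65$)
$\left(K{\left(-3 \right)} + 4680\right) \left(-2083 + y{\left(T \right)}\right) = \left(\frac{3}{-3} + 4680\right) \left(-2083 + 10 \cdot 65^{2}\right) = \left(3 \left(- \frac{1}{3}\right) + 4680\right) \left(-2083 + 10 \cdot 4225\right) = \left(-1 + 4680\right) \left(-2083 + 42250\right) = 4679 \cdot 40167 = 187941393$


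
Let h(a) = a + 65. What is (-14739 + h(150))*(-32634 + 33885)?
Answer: -18169524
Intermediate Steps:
h(a) = 65 + a
(-14739 + h(150))*(-32634 + 33885) = (-14739 + (65 + 150))*(-32634 + 33885) = (-14739 + 215)*1251 = -14524*1251 = -18169524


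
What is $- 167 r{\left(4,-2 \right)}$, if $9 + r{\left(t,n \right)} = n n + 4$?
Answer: $167$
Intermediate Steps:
$r{\left(t,n \right)} = -5 + n^{2}$ ($r{\left(t,n \right)} = -9 + \left(n n + 4\right) = -9 + \left(n^{2} + 4\right) = -9 + \left(4 + n^{2}\right) = -5 + n^{2}$)
$- 167 r{\left(4,-2 \right)} = - 167 \left(-5 + \left(-2\right)^{2}\right) = - 167 \left(-5 + 4\right) = \left(-167\right) \left(-1\right) = 167$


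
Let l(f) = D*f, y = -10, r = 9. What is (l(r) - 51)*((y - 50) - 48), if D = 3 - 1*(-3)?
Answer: -324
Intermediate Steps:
D = 6 (D = 3 + 3 = 6)
l(f) = 6*f
(l(r) - 51)*((y - 50) - 48) = (6*9 - 51)*((-10 - 50) - 48) = (54 - 51)*(-60 - 48) = 3*(-108) = -324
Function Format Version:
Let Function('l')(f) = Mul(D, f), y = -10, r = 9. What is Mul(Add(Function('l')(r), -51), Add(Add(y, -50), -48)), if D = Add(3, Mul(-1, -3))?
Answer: -324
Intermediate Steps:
D = 6 (D = Add(3, 3) = 6)
Function('l')(f) = Mul(6, f)
Mul(Add(Function('l')(r), -51), Add(Add(y, -50), -48)) = Mul(Add(Mul(6, 9), -51), Add(Add(-10, -50), -48)) = Mul(Add(54, -51), Add(-60, -48)) = Mul(3, -108) = -324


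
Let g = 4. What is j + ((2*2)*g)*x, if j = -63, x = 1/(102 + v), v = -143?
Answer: -2599/41 ≈ -63.390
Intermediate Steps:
x = -1/41 (x = 1/(102 - 143) = 1/(-41) = -1/41 ≈ -0.024390)
j + ((2*2)*g)*x = -63 + ((2*2)*4)*(-1/41) = -63 + (4*4)*(-1/41) = -63 + 16*(-1/41) = -63 - 16/41 = -2599/41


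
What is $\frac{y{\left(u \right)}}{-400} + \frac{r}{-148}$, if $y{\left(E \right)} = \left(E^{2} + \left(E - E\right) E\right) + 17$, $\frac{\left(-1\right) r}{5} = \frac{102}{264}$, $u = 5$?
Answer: $- \frac{14969}{162800} \approx -0.091947$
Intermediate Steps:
$r = - \frac{85}{44}$ ($r = - 5 \cdot \frac{102}{264} = - 5 \cdot 102 \cdot \frac{1}{264} = \left(-5\right) \frac{17}{44} = - \frac{85}{44} \approx -1.9318$)
$y{\left(E \right)} = 17 + E^{2}$ ($y{\left(E \right)} = \left(E^{2} + 0 E\right) + 17 = \left(E^{2} + 0\right) + 17 = E^{2} + 17 = 17 + E^{2}$)
$\frac{y{\left(u \right)}}{-400} + \frac{r}{-148} = \frac{17 + 5^{2}}{-400} - \frac{85}{44 \left(-148\right)} = \left(17 + 25\right) \left(- \frac{1}{400}\right) - - \frac{85}{6512} = 42 \left(- \frac{1}{400}\right) + \frac{85}{6512} = - \frac{21}{200} + \frac{85}{6512} = - \frac{14969}{162800}$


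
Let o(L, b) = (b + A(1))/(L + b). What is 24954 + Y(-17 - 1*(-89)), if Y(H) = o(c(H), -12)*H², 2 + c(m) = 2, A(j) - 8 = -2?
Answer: 27546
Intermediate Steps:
A(j) = 6 (A(j) = 8 - 2 = 6)
c(m) = 0 (c(m) = -2 + 2 = 0)
o(L, b) = (6 + b)/(L + b) (o(L, b) = (b + 6)/(L + b) = (6 + b)/(L + b))
Y(H) = H²/2 (Y(H) = ((6 - 12)/(0 - 12))*H² = (-6/(-12))*H² = (-1/12*(-6))*H² = H²/2)
24954 + Y(-17 - 1*(-89)) = 24954 + (-17 - 1*(-89))²/2 = 24954 + (-17 + 89)²/2 = 24954 + (½)*72² = 24954 + (½)*5184 = 24954 + 2592 = 27546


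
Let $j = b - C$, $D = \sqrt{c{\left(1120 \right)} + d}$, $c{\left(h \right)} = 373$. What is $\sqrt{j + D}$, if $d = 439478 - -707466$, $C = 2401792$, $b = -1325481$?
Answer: $\sqrt{-3727273 + \sqrt{1147317}} \approx 1930.3 i$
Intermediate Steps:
$d = 1146944$ ($d = 439478 + 707466 = 1146944$)
$D = \sqrt{1147317}$ ($D = \sqrt{373 + 1146944} = \sqrt{1147317} \approx 1071.1$)
$j = -3727273$ ($j = -1325481 - 2401792 = -3727273$)
$\sqrt{j + D} = \sqrt{-3727273 + \sqrt{1147317}}$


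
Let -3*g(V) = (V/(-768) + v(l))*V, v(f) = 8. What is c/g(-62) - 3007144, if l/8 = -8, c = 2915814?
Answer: -287586693928/96193 ≈ -2.9897e+6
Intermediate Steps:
l = -64 (l = 8*(-8) = -64)
g(V) = -V*(8 - V/768)/3 (g(V) = -(V/(-768) + 8)*V/3 = -(-V/768 + 8)*V/3 = -(8 - V/768)*V/3 = -V*(8 - V/768)/3)
c/g(-62) - 3007144 = 2915814/(((1/2304)*(-62)*(-6144 - 62))) - 3007144 = 2915814/(((1/2304)*(-62)*(-6206))) - 3007144 = 2915814/(96193/576) - 3007144 = 2915814*(576/96193) - 3007144 = 1679508864/96193 - 3007144 = -287586693928/96193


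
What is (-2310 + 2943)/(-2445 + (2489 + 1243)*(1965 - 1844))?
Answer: 211/149709 ≈ 0.0014094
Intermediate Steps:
(-2310 + 2943)/(-2445 + (2489 + 1243)*(1965 - 1844)) = 633/(-2445 + 3732*121) = 633/(-2445 + 451572) = 633/449127 = 633*(1/449127) = 211/149709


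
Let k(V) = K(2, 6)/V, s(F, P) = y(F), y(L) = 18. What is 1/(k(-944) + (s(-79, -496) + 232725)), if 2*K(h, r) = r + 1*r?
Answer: 472/109854693 ≈ 4.2966e-6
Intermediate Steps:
s(F, P) = 18
K(h, r) = r (K(h, r) = (r + 1*r)/2 = (r + r)/2 = (2*r)/2 = r)
k(V) = 6/V
1/(k(-944) + (s(-79, -496) + 232725)) = 1/(6/(-944) + (18 + 232725)) = 1/(6*(-1/944) + 232743) = 1/(-3/472 + 232743) = 1/(109854693/472) = 472/109854693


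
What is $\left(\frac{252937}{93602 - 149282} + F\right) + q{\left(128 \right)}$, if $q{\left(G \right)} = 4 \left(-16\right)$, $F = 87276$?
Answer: $\frac{4855711223}{55680} \approx 87208.0$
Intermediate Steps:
$q{\left(G \right)} = -64$
$\left(\frac{252937}{93602 - 149282} + F\right) + q{\left(128 \right)} = \left(\frac{252937}{93602 - 149282} + 87276\right) - 64 = \left(\frac{252937}{-55680} + 87276\right) - 64 = \left(252937 \left(- \frac{1}{55680}\right) + 87276\right) - 64 = \left(- \frac{252937}{55680} + 87276\right) - 64 = \frac{4859274743}{55680} - 64 = \frac{4855711223}{55680}$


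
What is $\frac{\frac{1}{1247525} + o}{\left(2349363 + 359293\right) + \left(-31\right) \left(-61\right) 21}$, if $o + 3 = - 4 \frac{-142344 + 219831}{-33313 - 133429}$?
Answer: $- \frac{118688197604}{285850524535986425} \approx -4.1521 \cdot 10^{-7}$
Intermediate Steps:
$o = - \frac{95139}{83371}$ ($o = -3 - 4 \frac{-142344 + 219831}{-33313 - 133429} = -3 - 4 \frac{77487}{-166742} = -3 - 4 \cdot 77487 \left(- \frac{1}{166742}\right) = -3 - - \frac{154974}{83371} = -3 + \frac{154974}{83371} = - \frac{95139}{83371} \approx -1.1412$)
$\frac{\frac{1}{1247525} + o}{\left(2349363 + 359293\right) + \left(-31\right) \left(-61\right) 21} = \frac{\frac{1}{1247525} - \frac{95139}{83371}}{\left(2349363 + 359293\right) + \left(-31\right) \left(-61\right) 21} = \frac{\frac{1}{1247525} - \frac{95139}{83371}}{2708656 + 1891 \cdot 21} = - \frac{118688197604}{104007406775 \left(2708656 + 39711\right)} = - \frac{118688197604}{104007406775 \cdot 2748367} = \left(- \frac{118688197604}{104007406775}\right) \frac{1}{2748367} = - \frac{118688197604}{285850524535986425}$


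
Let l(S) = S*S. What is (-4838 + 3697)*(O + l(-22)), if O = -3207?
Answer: 3106943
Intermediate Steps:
l(S) = S²
(-4838 + 3697)*(O + l(-22)) = (-4838 + 3697)*(-3207 + (-22)²) = -1141*(-3207 + 484) = -1141*(-2723) = 3106943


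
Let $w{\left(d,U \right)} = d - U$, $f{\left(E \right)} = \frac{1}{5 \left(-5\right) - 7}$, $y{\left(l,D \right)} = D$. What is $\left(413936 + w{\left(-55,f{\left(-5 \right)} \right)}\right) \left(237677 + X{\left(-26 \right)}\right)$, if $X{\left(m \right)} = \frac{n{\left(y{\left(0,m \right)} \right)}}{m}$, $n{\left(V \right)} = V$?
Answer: $\frac{1573926651927}{16} \approx 9.837 \cdot 10^{10}$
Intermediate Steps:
$f{\left(E \right)} = - \frac{1}{32}$ ($f{\left(E \right)} = \frac{1}{-25 - 7} = \frac{1}{-32} = - \frac{1}{32}$)
$X{\left(m \right)} = 1$ ($X{\left(m \right)} = \frac{m}{m} = 1$)
$\left(413936 + w{\left(-55,f{\left(-5 \right)} \right)}\right) \left(237677 + X{\left(-26 \right)}\right) = \left(413936 - \frac{1759}{32}\right) \left(237677 + 1\right) = \left(413936 + \left(-55 + \frac{1}{32}\right)\right) 237678 = \left(413936 - \frac{1759}{32}\right) 237678 = \frac{13244193}{32} \cdot 237678 = \frac{1573926651927}{16}$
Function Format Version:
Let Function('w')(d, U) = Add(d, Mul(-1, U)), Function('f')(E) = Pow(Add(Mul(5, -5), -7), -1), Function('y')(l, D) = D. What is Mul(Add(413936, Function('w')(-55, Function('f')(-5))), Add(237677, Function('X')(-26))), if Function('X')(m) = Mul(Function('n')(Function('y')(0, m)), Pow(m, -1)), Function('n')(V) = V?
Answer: Rational(1573926651927, 16) ≈ 9.8370e+10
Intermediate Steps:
Function('f')(E) = Rational(-1, 32) (Function('f')(E) = Pow(Add(-25, -7), -1) = Pow(-32, -1) = Rational(-1, 32))
Function('X')(m) = 1 (Function('X')(m) = Mul(m, Pow(m, -1)) = 1)
Mul(Add(413936, Function('w')(-55, Function('f')(-5))), Add(237677, Function('X')(-26))) = Mul(Add(413936, Add(-55, Mul(-1, Rational(-1, 32)))), Add(237677, 1)) = Mul(Add(413936, Add(-55, Rational(1, 32))), 237678) = Mul(Add(413936, Rational(-1759, 32)), 237678) = Mul(Rational(13244193, 32), 237678) = Rational(1573926651927, 16)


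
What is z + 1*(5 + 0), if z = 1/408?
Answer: 2041/408 ≈ 5.0024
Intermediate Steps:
z = 1/408 ≈ 0.0024510
z + 1*(5 + 0) = 1/408 + 1*(5 + 0) = 1/408 + 1*5 = 1/408 + 5 = 2041/408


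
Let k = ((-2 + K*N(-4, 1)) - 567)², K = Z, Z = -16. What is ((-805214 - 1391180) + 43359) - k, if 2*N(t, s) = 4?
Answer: -2514236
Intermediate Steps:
N(t, s) = 2 (N(t, s) = (½)*4 = 2)
K = -16
k = 361201 (k = ((-2 - 16*2) - 567)² = ((-2 - 32) - 567)² = (-34 - 567)² = (-601)² = 361201)
((-805214 - 1391180) + 43359) - k = ((-805214 - 1391180) + 43359) - 1*361201 = (-2196394 + 43359) - 361201 = -2153035 - 361201 = -2514236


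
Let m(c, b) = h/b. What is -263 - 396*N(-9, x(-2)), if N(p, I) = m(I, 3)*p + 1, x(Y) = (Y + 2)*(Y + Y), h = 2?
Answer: 1717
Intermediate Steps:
m(c, b) = 2/b
x(Y) = 2*Y*(2 + Y) (x(Y) = (2 + Y)*(2*Y) = 2*Y*(2 + Y))
N(p, I) = 1 + 2*p/3 (N(p, I) = (2/3)*p + 1 = (2*(⅓))*p + 1 = 2*p/3 + 1 = 1 + 2*p/3)
-263 - 396*N(-9, x(-2)) = -263 - 396*(1 + (⅔)*(-9)) = -263 - 396*(1 - 6) = -263 - 396*(-5) = -263 + 1980 = 1717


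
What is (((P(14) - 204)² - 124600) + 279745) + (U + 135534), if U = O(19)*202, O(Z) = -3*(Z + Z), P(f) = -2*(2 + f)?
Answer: 323347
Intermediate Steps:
P(f) = -4 - 2*f
O(Z) = -6*Z
U = -23028 (U = -6*19*202 = -114*202 = -23028)
(((P(14) - 204)² - 124600) + 279745) + (U + 135534) = ((((-4 - 2*14) - 204)² - 124600) + 279745) + (-23028 + 135534) = ((((-4 - 28) - 204)² - 124600) + 279745) + 112506 = (((-32 - 204)² - 124600) + 279745) + 112506 = (((-236)² - 124600) + 279745) + 112506 = ((55696 - 124600) + 279745) + 112506 = (-68904 + 279745) + 112506 = 210841 + 112506 = 323347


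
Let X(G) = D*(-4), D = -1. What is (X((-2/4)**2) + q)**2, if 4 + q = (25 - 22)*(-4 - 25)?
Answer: 7569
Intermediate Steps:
X(G) = 4 (X(G) = -1*(-4) = 4)
q = -91 (q = -4 + (25 - 22)*(-4 - 25) = -4 + 3*(-29) = -4 - 87 = -91)
(X((-2/4)**2) + q)**2 = (4 - 91)**2 = (-87)**2 = 7569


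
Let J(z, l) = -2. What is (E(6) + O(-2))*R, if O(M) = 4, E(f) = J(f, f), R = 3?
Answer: 6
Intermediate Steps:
E(f) = -2
(E(6) + O(-2))*R = (-2 + 4)*3 = 2*3 = 6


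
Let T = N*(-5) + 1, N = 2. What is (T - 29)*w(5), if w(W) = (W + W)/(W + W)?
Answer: -38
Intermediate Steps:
T = -9 (T = 2*(-5) + 1 = -10 + 1 = -9)
w(W) = 1 (w(W) = (2*W)/((2*W)) = (2*W)*(1/(2*W)) = 1)
(T - 29)*w(5) = (-9 - 29)*1 = -38*1 = -38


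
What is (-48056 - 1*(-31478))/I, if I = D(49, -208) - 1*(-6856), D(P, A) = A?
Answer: -2763/1108 ≈ -2.4937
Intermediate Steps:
I = 6648 (I = -208 - 1*(-6856) = -208 + 6856 = 6648)
(-48056 - 1*(-31478))/I = (-48056 - 1*(-31478))/6648 = (-48056 + 31478)*(1/6648) = -16578*1/6648 = -2763/1108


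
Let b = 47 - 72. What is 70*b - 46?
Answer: -1796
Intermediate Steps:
b = -25
70*b - 46 = 70*(-25) - 46 = -1750 - 46 = -1796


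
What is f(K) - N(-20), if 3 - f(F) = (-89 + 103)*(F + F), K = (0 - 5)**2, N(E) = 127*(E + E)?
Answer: 4383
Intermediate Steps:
N(E) = 254*E (N(E) = 127*(2*E) = 254*E)
K = 25 (K = (-5)**2 = 25)
f(F) = 3 - 28*F (f(F) = 3 - (-89 + 103)*(F + F) = 3 - 14*2*F = 3 - 28*F)
f(K) - N(-20) = (3 - 28*25) - 254*(-20) = (3 - 700) - 1*(-5080) = -697 + 5080 = 4383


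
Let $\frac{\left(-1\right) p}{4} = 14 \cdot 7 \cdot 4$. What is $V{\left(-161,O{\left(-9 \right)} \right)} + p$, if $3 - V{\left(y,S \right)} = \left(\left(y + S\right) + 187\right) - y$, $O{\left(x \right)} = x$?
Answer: $-1743$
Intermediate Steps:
$V{\left(y,S \right)} = -184 - S$ ($V{\left(y,S \right)} = 3 - \left(\left(\left(y + S\right) + 187\right) - y\right) = 3 - \left(\left(\left(S + y\right) + 187\right) - y\right) = 3 - \left(\left(187 + S + y\right) - y\right) = 3 - \left(187 + S\right) = -184 - S$)
$p = -1568$ ($p = - 4 \cdot 14 \cdot 7 \cdot 4 = - 4 \cdot 14 \cdot 28 = \left(-4\right) 392 = -1568$)
$V{\left(-161,O{\left(-9 \right)} \right)} + p = \left(-184 - -9\right) - 1568 = \left(-184 + 9\right) - 1568 = -175 - 1568 = -1743$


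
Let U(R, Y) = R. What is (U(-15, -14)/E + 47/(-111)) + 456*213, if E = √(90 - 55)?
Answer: 10781161/111 - 3*√35/7 ≈ 97125.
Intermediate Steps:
E = √35 ≈ 5.9161
(U(-15, -14)/E + 47/(-111)) + 456*213 = (-15*√35/35 + 47/(-111)) + 456*213 = (-3*√35/7 + 47*(-1/111)) + 97128 = (-3*√35/7 - 47/111) + 97128 = (-47/111 - 3*√35/7) + 97128 = 10781161/111 - 3*√35/7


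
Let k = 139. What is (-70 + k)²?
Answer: 4761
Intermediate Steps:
(-70 + k)² = (-70 + 139)² = 69² = 4761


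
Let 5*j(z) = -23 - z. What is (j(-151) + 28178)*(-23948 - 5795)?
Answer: -4194298374/5 ≈ -8.3886e+8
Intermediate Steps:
j(z) = -23/5 - z/5 (j(z) = (-23 - z)/5 = -23/5 - z/5)
(j(-151) + 28178)*(-23948 - 5795) = ((-23/5 - ⅕*(-151)) + 28178)*(-23948 - 5795) = ((-23/5 + 151/5) + 28178)*(-29743) = (128/5 + 28178)*(-29743) = (141018/5)*(-29743) = -4194298374/5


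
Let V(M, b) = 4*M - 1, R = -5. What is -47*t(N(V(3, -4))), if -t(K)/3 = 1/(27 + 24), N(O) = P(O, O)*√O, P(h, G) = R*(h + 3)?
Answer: 47/17 ≈ 2.7647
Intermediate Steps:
P(h, G) = -15 - 5*h (P(h, G) = -5*(h + 3) = -5*(3 + h) = -15 - 5*h)
V(M, b) = -1 + 4*M
N(O) = √O*(-15 - 5*O) (N(O) = (-15 - 5*O)*√O = √O*(-15 - 5*O))
t(K) = -1/17 (t(K) = -3/(27 + 24) = -3/51 = -3*1/51 = -1/17)
-47*t(N(V(3, -4))) = -47*(-1/17) = 47/17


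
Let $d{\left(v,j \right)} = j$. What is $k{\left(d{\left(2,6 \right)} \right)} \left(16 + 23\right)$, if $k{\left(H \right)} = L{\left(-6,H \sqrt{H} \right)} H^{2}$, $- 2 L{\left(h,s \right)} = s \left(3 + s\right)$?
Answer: $-151632 - 12636 \sqrt{6} \approx -1.8258 \cdot 10^{5}$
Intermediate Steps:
$L{\left(h,s \right)} = - \frac{s \left(3 + s\right)}{2}$
$k{\left(H \right)} = - \frac{H^{\frac{7}{2}} \left(3 + H^{\frac{3}{2}}\right)}{2}$ ($k{\left(H \right)} = - \frac{H \sqrt{H} \left(3 + H \sqrt{H}\right)}{2} H^{2} = - \frac{H^{\frac{3}{2}} \left(3 + H^{\frac{3}{2}}\right)}{2} H^{2} = - \frac{H^{\frac{7}{2}} \left(3 + H^{\frac{3}{2}}\right)}{2}$)
$k{\left(d{\left(2,6 \right)} \right)} \left(16 + 23\right) = \left(- \frac{3 \cdot 6^{\frac{7}{2}}}{2} - \frac{6^{5}}{2}\right) \left(16 + 23\right) = \left(- \frac{3 \cdot 216 \sqrt{6}}{2} - 3888\right) 39 = \left(- 324 \sqrt{6} - 3888\right) 39 = \left(-3888 - 324 \sqrt{6}\right) 39 = -151632 - 12636 \sqrt{6}$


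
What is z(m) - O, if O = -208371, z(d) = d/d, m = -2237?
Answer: 208372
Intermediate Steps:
z(d) = 1
z(m) - O = 1 - 1*(-208371) = 1 + 208371 = 208372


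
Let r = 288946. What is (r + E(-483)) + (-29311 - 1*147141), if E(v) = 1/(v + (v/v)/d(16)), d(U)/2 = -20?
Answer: 2173496534/19321 ≈ 1.1249e+5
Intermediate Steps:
d(U) = -40 (d(U) = 2*(-20) = -40)
E(v) = 1/(-1/40 + v) (E(v) = 1/(v + (v/v)/(-40)) = 1/(v + 1*(-1/40)) = 1/(v - 1/40) = 1/(-1/40 + v))
(r + E(-483)) + (-29311 - 1*147141) = (288946 + 40/(-1 + 40*(-483))) + (-29311 - 1*147141) = (288946 + 40/(-1 - 19320)) + (-29311 - 147141) = (288946 + 40/(-19321)) - 176452 = (288946 + 40*(-1/19321)) - 176452 = (288946 - 40/19321) - 176452 = 5582725626/19321 - 176452 = 2173496534/19321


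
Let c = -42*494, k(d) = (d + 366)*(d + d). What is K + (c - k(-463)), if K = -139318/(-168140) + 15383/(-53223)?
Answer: -494738363725553/4474457610 ≈ -1.1057e+5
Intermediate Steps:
k(d) = 2*d*(366 + d) (k(d) = (366 + d)*(2*d) = 2*d*(366 + d))
K = 2414212147/4474457610 (K = -139318*(-1/168140) + 15383*(-1/53223) = 69659/84070 - 15383/53223 = 2414212147/4474457610 ≈ 0.53955)
c = -20748
K + (c - k(-463)) = 2414212147/4474457610 + (-20748 - 2*(-463)*(366 - 463)) = 2414212147/4474457610 + (-20748 - 2*(-463)*(-97)) = 2414212147/4474457610 + (-20748 - 1*89822) = 2414212147/4474457610 + (-20748 - 89822) = 2414212147/4474457610 - 110570 = -494738363725553/4474457610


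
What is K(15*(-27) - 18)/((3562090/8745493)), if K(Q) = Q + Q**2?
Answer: 780561486729/1781045 ≈ 4.3826e+5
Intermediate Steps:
K(15*(-27) - 18)/((3562090/8745493)) = ((15*(-27) - 18)*(1 + (15*(-27) - 18)))/((3562090/8745493)) = ((-405 - 18)*(1 + (-405 - 18)))/((3562090*(1/8745493))) = (-423*(1 - 423))/(3562090/8745493) = -423*(-422)*(8745493/3562090) = 178506*(8745493/3562090) = 780561486729/1781045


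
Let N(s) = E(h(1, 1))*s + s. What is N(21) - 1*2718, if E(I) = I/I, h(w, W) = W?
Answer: -2676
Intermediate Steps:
E(I) = 1
N(s) = 2*s (N(s) = 1*s + s = s + s = 2*s)
N(21) - 1*2718 = 2*21 - 1*2718 = 42 - 2718 = -2676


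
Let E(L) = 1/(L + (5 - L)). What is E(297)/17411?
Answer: 1/87055 ≈ 1.1487e-5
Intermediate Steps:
E(L) = ⅕ (E(L) = 1/5 = ⅕)
E(297)/17411 = (⅕)/17411 = (⅕)*(1/17411) = 1/87055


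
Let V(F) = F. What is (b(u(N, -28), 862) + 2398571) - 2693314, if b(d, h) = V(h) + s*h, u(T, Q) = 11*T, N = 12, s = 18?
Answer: -278365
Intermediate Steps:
b(d, h) = 19*h (b(d, h) = h + 18*h = 19*h)
(b(u(N, -28), 862) + 2398571) - 2693314 = (19*862 + 2398571) - 2693314 = (16378 + 2398571) - 2693314 = 2414949 - 2693314 = -278365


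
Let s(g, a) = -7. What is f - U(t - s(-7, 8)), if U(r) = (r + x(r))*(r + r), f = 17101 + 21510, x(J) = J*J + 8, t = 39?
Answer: -161029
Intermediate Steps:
x(J) = 8 + J² (x(J) = J² + 8 = 8 + J²)
f = 38611
U(r) = 2*r*(8 + r + r²) (U(r) = (r + (8 + r²))*(r + r) = (8 + r + r²)*(2*r) = 2*r*(8 + r + r²))
f - U(t - s(-7, 8)) = 38611 - 2*(39 - 1*(-7))*(8 + (39 - 1*(-7)) + (39 - 1*(-7))²) = 38611 - 2*(39 + 7)*(8 + (39 + 7) + (39 + 7)²) = 38611 - 2*46*(8 + 46 + 46²) = 38611 - 2*46*(8 + 46 + 2116) = 38611 - 2*46*2170 = 38611 - 1*199640 = 38611 - 199640 = -161029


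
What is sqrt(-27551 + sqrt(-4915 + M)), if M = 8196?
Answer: sqrt(-27551 + sqrt(3281)) ≈ 165.81*I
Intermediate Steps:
sqrt(-27551 + sqrt(-4915 + M)) = sqrt(-27551 + sqrt(-4915 + 8196)) = sqrt(-27551 + sqrt(3281))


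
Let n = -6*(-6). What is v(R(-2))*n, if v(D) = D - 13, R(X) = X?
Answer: -540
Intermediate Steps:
n = 36
v(D) = -13 + D
v(R(-2))*n = (-13 - 2)*36 = -15*36 = -540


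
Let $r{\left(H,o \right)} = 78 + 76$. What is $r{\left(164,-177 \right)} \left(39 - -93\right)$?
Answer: $20328$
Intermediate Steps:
$r{\left(H,o \right)} = 154$
$r{\left(164,-177 \right)} \left(39 - -93\right) = 154 \left(39 - -93\right) = 154 \left(39 + 93\right) = 154 \cdot 132 = 20328$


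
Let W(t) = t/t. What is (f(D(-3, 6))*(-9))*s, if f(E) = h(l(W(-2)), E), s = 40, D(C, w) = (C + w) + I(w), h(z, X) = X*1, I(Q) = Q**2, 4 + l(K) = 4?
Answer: -14040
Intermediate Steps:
W(t) = 1
l(K) = 0 (l(K) = -4 + 4 = 0)
h(z, X) = X
D(C, w) = C + w + w**2 (D(C, w) = (C + w) + w**2 = C + w + w**2)
f(E) = E
(f(D(-3, 6))*(-9))*s = ((-3 + 6 + 6**2)*(-9))*40 = ((-3 + 6 + 36)*(-9))*40 = (39*(-9))*40 = -351*40 = -14040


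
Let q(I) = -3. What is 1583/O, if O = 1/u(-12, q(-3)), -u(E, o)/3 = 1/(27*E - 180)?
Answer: 1583/168 ≈ 9.4226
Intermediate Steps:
u(E, o) = -3/(-180 + 27*E) (u(E, o) = -3/(27*E - 180) = -3/(-180 + 27*E))
O = 168 (O = 1/(-1/(-60 + 9*(-12))) = 1/(-1/(-60 - 108)) = 1/(-1/(-168)) = 1/(-1*(-1/168)) = 1/(1/168) = 168)
1583/O = 1583/168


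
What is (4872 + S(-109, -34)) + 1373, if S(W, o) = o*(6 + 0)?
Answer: 6041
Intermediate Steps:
S(W, o) = 6*o (S(W, o) = o*6 = 6*o)
(4872 + S(-109, -34)) + 1373 = (4872 + 6*(-34)) + 1373 = (4872 - 204) + 1373 = 4668 + 1373 = 6041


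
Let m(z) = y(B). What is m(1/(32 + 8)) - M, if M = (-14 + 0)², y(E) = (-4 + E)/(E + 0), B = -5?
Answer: -971/5 ≈ -194.20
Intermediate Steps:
y(E) = (-4 + E)/E
m(z) = 9/5 (m(z) = (-4 - 5)/(-5) = -⅕*(-9) = 9/5)
M = 196 (M = (-14)² = 196)
m(1/(32 + 8)) - M = 9/5 - 1*196 = 9/5 - 196 = -971/5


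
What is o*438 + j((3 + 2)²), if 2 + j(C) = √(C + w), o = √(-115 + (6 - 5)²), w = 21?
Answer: -2 + √46 + 438*I*√114 ≈ 4.7823 + 4676.6*I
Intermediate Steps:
o = I*√114 (o = √(-115 + 1²) = √(-115 + 1) = √(-114) = I*√114 ≈ 10.677*I)
j(C) = -2 + √(21 + C) (j(C) = -2 + √(C + 21) = -2 + √(21 + C))
o*438 + j((3 + 2)²) = (I*√114)*438 + (-2 + √(21 + (3 + 2)²)) = 438*I*√114 + (-2 + √(21 + 5²)) = 438*I*√114 + (-2 + √(21 + 25)) = 438*I*√114 + (-2 + √46) = -2 + √46 + 438*I*√114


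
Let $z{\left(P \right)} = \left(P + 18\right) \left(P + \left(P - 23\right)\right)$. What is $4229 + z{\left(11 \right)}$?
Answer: $4200$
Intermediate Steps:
$z{\left(P \right)} = \left(-23 + 2 P\right) \left(18 + P\right)$ ($z{\left(P \right)} = \left(18 + P\right) \left(P + \left(P - 23\right)\right) = \left(18 + P\right) \left(P + \left(-23 + P\right)\right) = \left(18 + P\right) \left(-23 + 2 P\right) = \left(-23 + 2 P\right) \left(18 + P\right)$)
$4229 + z{\left(11 \right)} = 4229 + \left(-414 + 2 \cdot 11^{2} + 13 \cdot 11\right) = 4229 + \left(-414 + 2 \cdot 121 + 143\right) = 4229 + \left(-414 + 242 + 143\right) = 4229 - 29 = 4200$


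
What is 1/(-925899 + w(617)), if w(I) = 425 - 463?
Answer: -1/925937 ≈ -1.0800e-6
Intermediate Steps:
w(I) = -38
1/(-925899 + w(617)) = 1/(-925899 - 38) = 1/(-925937) = -1/925937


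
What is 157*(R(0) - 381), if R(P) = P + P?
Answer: -59817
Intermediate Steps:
R(P) = 2*P
157*(R(0) - 381) = 157*(2*0 - 381) = 157*(0 - 381) = 157*(-381) = -59817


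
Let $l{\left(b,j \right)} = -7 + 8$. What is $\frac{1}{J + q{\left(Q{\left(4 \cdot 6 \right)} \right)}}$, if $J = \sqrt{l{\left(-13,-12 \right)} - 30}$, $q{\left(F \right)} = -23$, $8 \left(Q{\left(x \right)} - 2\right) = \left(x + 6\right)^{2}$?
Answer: $- \frac{23}{558} - \frac{i \sqrt{29}}{558} \approx -0.041219 - 0.0096508 i$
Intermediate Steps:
$Q{\left(x \right)} = 2 + \frac{\left(6 + x\right)^{2}}{8}$ ($Q{\left(x \right)} = 2 + \frac{\left(x + 6\right)^{2}}{8} = 2 + \frac{\left(6 + x\right)^{2}}{8}$)
$l{\left(b,j \right)} = 1$
$J = i \sqrt{29}$ ($J = \sqrt{1 - 30} = \sqrt{-29} = i \sqrt{29} \approx 5.3852 i$)
$\frac{1}{J + q{\left(Q{\left(4 \cdot 6 \right)} \right)}} = \frac{1}{i \sqrt{29} - 23} = \frac{1}{-23 + i \sqrt{29}}$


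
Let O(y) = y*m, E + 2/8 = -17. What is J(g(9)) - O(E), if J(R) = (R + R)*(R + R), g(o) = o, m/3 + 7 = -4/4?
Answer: -90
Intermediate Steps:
m = -24 (m = -21 + 3*(-4/4) = -21 + 3*(-4*¼) = -21 + 3*(-1) = -21 - 3 = -24)
E = -69/4 (E = -¼ - 17 = -69/4 ≈ -17.250)
O(y) = -24*y (O(y) = y*(-24) = -24*y)
J(R) = 4*R² (J(R) = (2*R)*(2*R) = 4*R²)
J(g(9)) - O(E) = 4*9² - (-24)*(-69)/4 = 4*81 - 1*414 = 324 - 414 = -90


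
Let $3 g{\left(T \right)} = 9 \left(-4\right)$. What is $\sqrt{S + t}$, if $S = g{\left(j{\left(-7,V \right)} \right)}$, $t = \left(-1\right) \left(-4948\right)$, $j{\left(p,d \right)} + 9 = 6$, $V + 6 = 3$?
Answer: $2 \sqrt{1234} \approx 70.257$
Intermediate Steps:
$V = -3$ ($V = -6 + 3 = -3$)
$j{\left(p,d \right)} = -3$ ($j{\left(p,d \right)} = -9 + 6 = -3$)
$g{\left(T \right)} = -12$ ($g{\left(T \right)} = \frac{9 \left(-4\right)}{3} = \frac{1}{3} \left(-36\right) = -12$)
$t = 4948$
$S = -12$
$\sqrt{S + t} = \sqrt{-12 + 4948} = \sqrt{4936} = 2 \sqrt{1234}$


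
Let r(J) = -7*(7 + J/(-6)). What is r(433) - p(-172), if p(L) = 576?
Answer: -719/6 ≈ -119.83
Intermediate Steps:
r(J) = -49 + 7*J/6 (r(J) = -7*(7 + J*(-1/6)) = -7*(7 - J/6) = -49 + 7*J/6)
r(433) - p(-172) = (-49 + (7/6)*433) - 1*576 = (-49 + 3031/6) - 576 = 2737/6 - 576 = -719/6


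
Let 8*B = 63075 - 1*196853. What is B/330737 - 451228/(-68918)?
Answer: 296170662021/45587465132 ≈ 6.4968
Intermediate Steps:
B = -66889/4 (B = (63075 - 1*196853)/8 = (63075 - 196853)/8 = (⅛)*(-133778) = -66889/4 ≈ -16722.)
B/330737 - 451228/(-68918) = -66889/4/330737 - 451228/(-68918) = -66889/4*1/330737 - 451228*(-1/68918) = -66889/1322948 + 225614/34459 = 296170662021/45587465132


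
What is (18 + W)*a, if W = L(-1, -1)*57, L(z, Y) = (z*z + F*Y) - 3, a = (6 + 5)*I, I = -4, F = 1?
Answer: 6732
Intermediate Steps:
a = -44 (a = (6 + 5)*(-4) = 11*(-4) = -44)
L(z, Y) = -3 + Y + z² (L(z, Y) = (z*z + 1*Y) - 3 = (z² + Y) - 3 = (Y + z²) - 3 = -3 + Y + z²)
W = -171 (W = (-3 - 1 + (-1)²)*57 = (-3 - 1 + 1)*57 = -3*57 = -171)
(18 + W)*a = (18 - 171)*(-44) = -153*(-44) = 6732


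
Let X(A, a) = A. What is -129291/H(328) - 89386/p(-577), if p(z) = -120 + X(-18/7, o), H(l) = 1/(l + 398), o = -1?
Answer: -3660716933/39 ≈ -9.3865e+7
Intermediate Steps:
H(l) = 1/(398 + l)
p(z) = -858/7 (p(z) = -120 - 18/7 = -858/7)
-129291/H(328) - 89386/p(-577) = -129291/(1/(398 + 328)) - 89386/(-858/7) = -129291/(1/726) - 89386*(-7/858) = -129291/1/726 + 28441/39 = -129291*726 + 28441/39 = -93865266 + 28441/39 = -3660716933/39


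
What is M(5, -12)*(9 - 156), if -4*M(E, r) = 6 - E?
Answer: 147/4 ≈ 36.750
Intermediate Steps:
M(E, r) = -3/2 + E/4 (M(E, r) = -(6 - E)/4 = -3/2 + E/4)
M(5, -12)*(9 - 156) = (-3/2 + (1/4)*5)*(9 - 156) = (-3/2 + 5/4)*(-147) = -1/4*(-147) = 147/4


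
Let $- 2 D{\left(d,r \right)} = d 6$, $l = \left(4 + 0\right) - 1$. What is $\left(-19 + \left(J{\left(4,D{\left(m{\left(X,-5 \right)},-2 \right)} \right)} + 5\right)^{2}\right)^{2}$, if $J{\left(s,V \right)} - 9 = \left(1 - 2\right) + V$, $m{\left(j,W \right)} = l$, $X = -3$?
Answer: $9$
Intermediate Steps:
$l = 3$ ($l = 4 - 1 = 3$)
$m{\left(j,W \right)} = 3$
$D{\left(d,r \right)} = - 3 d$ ($D{\left(d,r \right)} = - \frac{d 6}{2} = - \frac{6 d}{2} = - 3 d$)
$J{\left(s,V \right)} = 8 + V$ ($J{\left(s,V \right)} = 9 + \left(\left(1 - 2\right) + V\right) = 9 + \left(-1 + V\right) = 8 + V$)
$\left(-19 + \left(J{\left(4,D{\left(m{\left(X,-5 \right)},-2 \right)} \right)} + 5\right)^{2}\right)^{2} = \left(-19 + \left(\left(8 - 9\right) + 5\right)^{2}\right)^{2} = \left(-19 + \left(-1 + 5\right)^{2}\right)^{2} = \left(-19 + 4^{2}\right)^{2} = \left(-19 + 16\right)^{2} = \left(-3\right)^{2} = 9$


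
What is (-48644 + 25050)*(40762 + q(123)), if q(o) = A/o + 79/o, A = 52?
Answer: -118296942058/123 ≈ -9.6176e+8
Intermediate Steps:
q(o) = 131/o (q(o) = 52/o + 79/o = 131/o)
(-48644 + 25050)*(40762 + q(123)) = (-48644 + 25050)*(40762 + 131/123) = -23594*(40762 + 131*(1/123)) = -23594*(40762 + 131/123) = -23594*5013857/123 = -118296942058/123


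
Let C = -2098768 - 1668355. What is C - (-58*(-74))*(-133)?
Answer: -3196287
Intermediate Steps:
C = -3767123
C - (-58*(-74))*(-133) = -3767123 - (-58*(-74))*(-133) = -3767123 - 4292*(-133) = -3767123 - 1*(-570836) = -3767123 + 570836 = -3196287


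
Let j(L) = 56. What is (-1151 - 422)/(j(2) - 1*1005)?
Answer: 121/73 ≈ 1.6575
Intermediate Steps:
(-1151 - 422)/(j(2) - 1*1005) = (-1151 - 422)/(56 - 1*1005) = -1573/(56 - 1005) = -1573/(-949) = -1573*(-1/949) = 121/73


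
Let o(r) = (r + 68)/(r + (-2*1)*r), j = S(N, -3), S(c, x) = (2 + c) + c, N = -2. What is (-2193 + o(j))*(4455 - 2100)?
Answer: -5086800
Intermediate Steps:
S(c, x) = 2 + 2*c
j = -2 (j = 2 + 2*(-2) = 2 - 4 = -2)
o(r) = -(68 + r)/r (o(r) = (68 + r)/(r - 2*r) = (68 + r)/((-r)) = (68 + r)*(-1/r) = -(68 + r)/r)
(-2193 + o(j))*(4455 - 2100) = (-2193 + (-68 - 1*(-2))/(-2))*(4455 - 2100) = (-2193 - (-68 + 2)/2)*2355 = (-2193 - ½*(-66))*2355 = (-2193 + 33)*2355 = -2160*2355 = -5086800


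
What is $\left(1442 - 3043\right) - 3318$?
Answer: $-4919$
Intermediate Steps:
$\left(1442 - 3043\right) - 3318 = -1601 - 3318 = -4919$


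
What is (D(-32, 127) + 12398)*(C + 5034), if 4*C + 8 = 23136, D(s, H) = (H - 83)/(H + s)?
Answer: 12739668864/95 ≈ 1.3410e+8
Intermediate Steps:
D(s, H) = (-83 + H)/(H + s)
C = 5782 (C = -2 + (¼)*23136 = -2 + 5784 = 5782)
(D(-32, 127) + 12398)*(C + 5034) = ((-83 + 127)/(127 - 32) + 12398)*(5782 + 5034) = (44/95 + 12398)*10816 = (1177854/95)*10816 = 12739668864/95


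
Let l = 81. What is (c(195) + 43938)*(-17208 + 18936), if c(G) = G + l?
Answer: 76401792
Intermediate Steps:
c(G) = 81 + G (c(G) = G + 81 = 81 + G)
(c(195) + 43938)*(-17208 + 18936) = ((81 + 195) + 43938)*(-17208 + 18936) = (276 + 43938)*1728 = 44214*1728 = 76401792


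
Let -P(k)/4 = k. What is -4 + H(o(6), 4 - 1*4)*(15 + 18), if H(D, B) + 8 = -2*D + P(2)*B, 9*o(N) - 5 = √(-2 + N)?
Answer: -958/3 ≈ -319.33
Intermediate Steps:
P(k) = -4*k
o(N) = 5/9 + √(-2 + N)/9
H(D, B) = -8 - 8*B - 2*D (H(D, B) = -8 + (-2*D + (-4*2)*B) = -8 + (-2*D - 8*B) = -8 + (-8*B - 2*D) = -8 - 8*B - 2*D)
-4 + H(o(6), 4 - 1*4)*(15 + 18) = -4 + (-8 - 8*(4 - 1*4) - 2*(5/9 + √(-2 + 6)/9))*(15 + 18) = -4 + (-8 - 8*(4 - 4) - 2*(5/9 + √4/9))*33 = -4 + (-8 - 8*0 - 2*(5/9 + (⅑)*2))*33 = -4 + (-8 + 0 - 2*(5/9 + 2/9))*33 = -4 + (-8 + 0 - 2*7/9)*33 = -4 + (-8 + 0 - 14/9)*33 = -4 - 86/9*33 = -4 - 946/3 = -958/3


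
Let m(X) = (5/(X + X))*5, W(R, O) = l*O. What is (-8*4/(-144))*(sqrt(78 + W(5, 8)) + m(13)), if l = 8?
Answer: 25/117 + 2*sqrt(142)/9 ≈ 2.8618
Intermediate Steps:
W(R, O) = 8*O
m(X) = 25/(2*X) (m(X) = (5/((2*X)))*5 = (5*(1/(2*X)))*5 = (5/(2*X))*5 = 25/(2*X))
(-8*4/(-144))*(sqrt(78 + W(5, 8)) + m(13)) = (-8*4/(-144))*(sqrt(78 + 8*8) + (25/2)/13) = (-32*(-1/144))*(sqrt(78 + 64) + (25/2)*(1/13)) = 2*(sqrt(142) + 25/26)/9 = 2*(25/26 + sqrt(142))/9 = 25/117 + 2*sqrt(142)/9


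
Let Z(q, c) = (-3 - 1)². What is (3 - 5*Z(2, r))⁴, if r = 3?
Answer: 35153041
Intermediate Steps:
Z(q, c) = 16 (Z(q, c) = (-4)² = 16)
(3 - 5*Z(2, r))⁴ = (3 - 5*16)⁴ = (3 - 80)⁴ = (-77)⁴ = 35153041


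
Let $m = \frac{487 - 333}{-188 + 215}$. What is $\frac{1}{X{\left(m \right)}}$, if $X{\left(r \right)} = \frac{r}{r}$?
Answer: $1$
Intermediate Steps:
$m = \frac{154}{27} \approx 5.7037$
$X{\left(r \right)} = 1$
$\frac{1}{X{\left(m \right)}} = 1^{-1} = 1$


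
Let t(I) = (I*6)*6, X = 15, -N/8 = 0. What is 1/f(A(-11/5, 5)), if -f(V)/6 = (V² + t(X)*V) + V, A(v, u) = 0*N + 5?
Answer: -1/16380 ≈ -6.1050e-5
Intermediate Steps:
N = 0 (N = -8*0 = 0)
t(I) = 36*I (t(I) = (6*I)*6 = 36*I)
A(v, u) = 5 (A(v, u) = 0*0 + 5 = 0 + 5 = 5)
f(V) = -3246*V - 6*V² (f(V) = -6*((V² + (36*15)*V) + V) = -6*((V² + 540*V) + V) = -6*(V² + 541*V) = -3246*V - 6*V²)
1/f(A(-11/5, 5)) = 1/(-6*5*(541 + 5)) = 1/(-6*5*546) = 1/(-16380) = -1/16380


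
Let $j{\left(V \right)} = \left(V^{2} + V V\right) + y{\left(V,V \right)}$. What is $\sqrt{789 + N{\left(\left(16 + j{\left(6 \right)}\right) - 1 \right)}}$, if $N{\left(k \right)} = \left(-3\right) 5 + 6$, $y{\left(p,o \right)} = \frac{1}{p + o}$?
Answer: $2 \sqrt{195} \approx 27.928$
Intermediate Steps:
$y{\left(p,o \right)} = \frac{1}{o + p}$
$j{\left(V \right)} = \frac{1}{2 V} + 2 V^{2}$ ($j{\left(V \right)} = \left(V^{2} + V V\right) + \frac{1}{V + V} = \left(V^{2} + V^{2}\right) + \frac{1}{2 V} = 2 V^{2} + \frac{1}{2 V} = \frac{1}{2 V} + 2 V^{2}$)
$N{\left(k \right)} = -9$ ($N{\left(k \right)} = -15 + 6 = -9$)
$\sqrt{789 + N{\left(\left(16 + j{\left(6 \right)}\right) - 1 \right)}} = \sqrt{789 - 9} = \sqrt{780} = 2 \sqrt{195}$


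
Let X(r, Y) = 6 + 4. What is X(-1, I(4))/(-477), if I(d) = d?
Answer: -10/477 ≈ -0.020964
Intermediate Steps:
X(r, Y) = 10
X(-1, I(4))/(-477) = 10/(-477) = 10*(-1/477) = -10/477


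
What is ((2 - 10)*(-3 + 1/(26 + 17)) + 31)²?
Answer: 5555449/1849 ≈ 3004.6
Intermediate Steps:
((2 - 10)*(-3 + 1/(26 + 17)) + 31)² = (-8*(-3 + 1/43) + 31)² = (-8*(-128/43) + 31)² = (1024/43 + 31)² = (2357/43)² = 5555449/1849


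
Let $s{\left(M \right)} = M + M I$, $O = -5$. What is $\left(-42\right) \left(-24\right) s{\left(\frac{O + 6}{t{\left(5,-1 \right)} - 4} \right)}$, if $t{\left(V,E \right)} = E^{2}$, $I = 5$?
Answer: $-2016$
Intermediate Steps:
$s{\left(M \right)} = 6 M$ ($s{\left(M \right)} = M + M 5 = M + 5 M = 6 M$)
$\left(-42\right) \left(-24\right) s{\left(\frac{O + 6}{t{\left(5,-1 \right)} - 4} \right)} = \left(-42\right) \left(-24\right) 6 \frac{-5 + 6}{\left(-1\right)^{2} - 4} = 1008 \cdot 6 \cdot 1 \frac{1}{1 - 4} = 1008 \cdot 6 \cdot 1 \frac{1}{-3} = 1008 \cdot 6 \cdot 1 \left(- \frac{1}{3}\right) = 1008 \cdot 6 \left(- \frac{1}{3}\right) = 1008 \left(-2\right) = -2016$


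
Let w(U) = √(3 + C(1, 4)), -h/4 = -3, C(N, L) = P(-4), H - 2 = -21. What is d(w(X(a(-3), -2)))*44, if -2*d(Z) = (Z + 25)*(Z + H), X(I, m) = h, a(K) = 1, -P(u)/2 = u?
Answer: 10208 - 132*√11 ≈ 9770.2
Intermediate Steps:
H = -19 (H = 2 - 21 = -19)
P(u) = -2*u
C(N, L) = 8 (C(N, L) = -2*(-4) = 8)
h = 12 (h = -4*(-3) = 12)
X(I, m) = 12
w(U) = √11 (w(U) = √(3 + 8) = √11)
d(Z) = -(-19 + Z)*(25 + Z)/2 (d(Z) = -(Z + 25)*(Z - 19)/2 = -(25 + Z)*(-19 + Z)/2 = -(-19 + Z)*(25 + Z)/2)
d(w(X(a(-3), -2)))*44 = (475/2 - 3*√11 - (√11)²/2)*44 = (475/2 - 3*√11 - ½*11)*44 = (475/2 - 3*√11 - 11/2)*44 = (232 - 3*√11)*44 = 10208 - 132*√11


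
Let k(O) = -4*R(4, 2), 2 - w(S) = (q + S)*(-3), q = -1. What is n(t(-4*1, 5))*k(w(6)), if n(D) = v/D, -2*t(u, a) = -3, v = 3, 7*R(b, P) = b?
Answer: -32/7 ≈ -4.5714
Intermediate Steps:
R(b, P) = b/7
t(u, a) = 3/2 (t(u, a) = -½*(-3) = 3/2)
w(S) = -1 + 3*S (w(S) = 2 - (-1 + S)*(-3) = 2 - (3 - 3*S) = 2 + (-3 + 3*S) = -1 + 3*S)
k(O) = -16/7 (k(O) = -4*4/7 = -16/7)
n(D) = 3/D
n(t(-4*1, 5))*k(w(6)) = (3/(3/2))*(-16/7) = (3*(⅔))*(-16/7) = 2*(-16/7) = -32/7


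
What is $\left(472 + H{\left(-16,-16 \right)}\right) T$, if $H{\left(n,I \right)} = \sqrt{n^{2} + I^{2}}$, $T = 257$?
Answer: $121304 + 4112 \sqrt{2} \approx 1.2712 \cdot 10^{5}$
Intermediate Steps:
$H{\left(n,I \right)} = \sqrt{I^{2} + n^{2}}$
$\left(472 + H{\left(-16,-16 \right)}\right) T = \left(472 + \sqrt{\left(-16\right)^{2} + \left(-16\right)^{2}}\right) 257 = \left(472 + \sqrt{256 + 256}\right) 257 = \left(472 + \sqrt{512}\right) 257 = \left(472 + 16 \sqrt{2}\right) 257 = 121304 + 4112 \sqrt{2}$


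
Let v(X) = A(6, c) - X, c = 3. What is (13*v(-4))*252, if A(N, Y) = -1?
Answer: 9828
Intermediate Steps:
v(X) = -1 - X
(13*v(-4))*252 = (13*(-1 - 1*(-4)))*252 = (13*(-1 + 4))*252 = (13*3)*252 = 39*252 = 9828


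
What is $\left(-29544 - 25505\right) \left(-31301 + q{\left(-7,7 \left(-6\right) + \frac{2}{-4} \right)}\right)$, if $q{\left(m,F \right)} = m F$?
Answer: $\frac{3413423343}{2} \approx 1.7067 \cdot 10^{9}$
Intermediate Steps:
$q{\left(m,F \right)} = F m$
$\left(-29544 - 25505\right) \left(-31301 + q{\left(-7,7 \left(-6\right) + \frac{2}{-4} \right)}\right) = \left(-29544 - 25505\right) \left(-31301 + \left(7 \left(-6\right) + \frac{2}{-4}\right) \left(-7\right)\right) = - 55049 \left(-31301 + \left(-42 + 2 \left(- \frac{1}{4}\right)\right) \left(-7\right)\right) = - 55049 \left(-31301 + \left(-42 - \frac{1}{2}\right) \left(-7\right)\right) = - 55049 \left(-31301 - - \frac{595}{2}\right) = - 55049 \left(-31301 + \frac{595}{2}\right) = \left(-55049\right) \left(- \frac{62007}{2}\right) = \frac{3413423343}{2}$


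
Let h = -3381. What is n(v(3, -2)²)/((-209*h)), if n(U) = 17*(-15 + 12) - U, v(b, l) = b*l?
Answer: -29/235543 ≈ -0.00012312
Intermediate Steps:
n(U) = -51 - U (n(U) = 17*(-3) - U = -51 - U)
n(v(3, -2)²)/((-209*h)) = (-51 - (3*(-2))²)/((-209*(-3381))) = (-51 - 1*(-6)²)/706629 = (-51 - 1*36)*(1/706629) = (-51 - 36)*(1/706629) = -87*1/706629 = -29/235543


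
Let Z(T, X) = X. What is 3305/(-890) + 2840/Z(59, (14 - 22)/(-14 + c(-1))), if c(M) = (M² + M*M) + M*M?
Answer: 694429/178 ≈ 3901.3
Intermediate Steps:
c(M) = 3*M² (c(M) = (M² + M²) + M² = 2*M² + M² = 3*M²)
3305/(-890) + 2840/Z(59, (14 - 22)/(-14 + c(-1))) = 3305/(-890) + 2840/(((14 - 22)/(-14 + 3*(-1)²))) = 3305*(-1/890) + 2840/((-8/(-14 + 3*1))) = -661/178 + 2840/((-8/(-14 + 3))) = -661/178 + 2840/((-8/(-11))) = -661/178 + 2840/((-8*(-1/11))) = -661/178 + 2840/(8/11) = -661/178 + 2840*(11/8) = -661/178 + 3905 = 694429/178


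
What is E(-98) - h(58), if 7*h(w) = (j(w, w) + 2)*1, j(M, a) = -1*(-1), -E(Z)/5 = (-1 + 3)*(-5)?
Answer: 347/7 ≈ 49.571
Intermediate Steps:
E(Z) = 50 (E(Z) = -5*(-1 + 3)*(-5) = -10*(-5) = -5*(-10) = 50)
j(M, a) = 1
h(w) = 3/7 (h(w) = ((1 + 2)*1)/7 = (3*1)/7 = (⅐)*3 = 3/7)
E(-98) - h(58) = 50 - 1*3/7 = 50 - 3/7 = 347/7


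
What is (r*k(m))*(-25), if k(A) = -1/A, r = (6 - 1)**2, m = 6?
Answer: 625/6 ≈ 104.17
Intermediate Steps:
r = 25 (r = 5**2 = 25)
(r*k(m))*(-25) = (25*(-1/6))*(-25) = -25/6*(-25) = 625/6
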